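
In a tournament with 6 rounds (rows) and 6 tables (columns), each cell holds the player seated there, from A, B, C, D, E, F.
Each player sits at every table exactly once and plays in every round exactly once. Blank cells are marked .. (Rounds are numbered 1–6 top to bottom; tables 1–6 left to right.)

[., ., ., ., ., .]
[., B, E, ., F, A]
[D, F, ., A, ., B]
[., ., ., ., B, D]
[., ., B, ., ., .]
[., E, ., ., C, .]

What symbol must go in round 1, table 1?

B

Round 2, table 1: round 2 has {A, B, E, F} and table 1 has {D}, leaving only C.
Round 2, table 4: round 2 has {A, B, C, E, F} and table 4 has {A}, leaving only D.
Round 3, table 3: round 3 has {A, B, D, F} and table 3 has {B, E}, leaving only C.
Round 3, table 5: round 3 has {A, B, C, D, F} and table 5 has {B, C, F}, leaving only E.
Round 6, table 6: round 6 has {C, E} and table 6 has {A, B, D}, leaving only F.
Round 6, table 4: round 6 has {C, E, F} and table 4 has {A, D}, leaving only B.
Round 6, table 1: round 6 has {B, C, E, F} and table 1 has {C, D}, leaving only A.
Round 6, table 3: round 6 has {A, B, C, E, F} and table 3 has {B, C, E}, leaving only D.
Round 1, table 1 is narrowed to {B, E, F}.
If it were E, then round 1, table 5 would be left with no valid symbol.
If it were F, then round 1, table 6 would be left with no valid symbol.
So round 1, table 1 must be B.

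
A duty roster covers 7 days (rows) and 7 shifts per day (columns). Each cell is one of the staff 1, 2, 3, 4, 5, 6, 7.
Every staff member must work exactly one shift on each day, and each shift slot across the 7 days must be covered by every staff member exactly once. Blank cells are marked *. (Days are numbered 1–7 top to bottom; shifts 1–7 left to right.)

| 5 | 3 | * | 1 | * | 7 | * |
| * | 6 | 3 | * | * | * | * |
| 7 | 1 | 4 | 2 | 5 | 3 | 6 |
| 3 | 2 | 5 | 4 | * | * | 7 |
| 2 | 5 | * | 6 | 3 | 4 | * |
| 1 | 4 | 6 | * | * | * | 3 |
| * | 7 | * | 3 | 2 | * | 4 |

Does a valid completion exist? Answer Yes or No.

No

Day 1, shift 3: day 1 has {1, 3, 5, 7} and shift 3 has {3, 4, 5, 6}, so it must be 2.
Now day 1, shift 7: day 1 together with shift 7 already contain {1, 2, 3, 4, 5, 6, 7} — every symbol — so nothing can go there. The grid has no valid completion.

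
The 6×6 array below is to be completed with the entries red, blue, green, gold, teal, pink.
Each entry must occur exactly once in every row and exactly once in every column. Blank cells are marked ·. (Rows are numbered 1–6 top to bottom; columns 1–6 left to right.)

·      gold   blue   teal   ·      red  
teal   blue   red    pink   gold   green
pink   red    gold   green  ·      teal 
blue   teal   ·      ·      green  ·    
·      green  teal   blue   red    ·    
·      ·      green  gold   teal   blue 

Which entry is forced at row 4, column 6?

gold

Row 1, column 1: row 1 has {red, blue, gold, teal} and column 1 has {blue, teal, pink}, leaving only green.
Row 1, column 5: row 1 has {red, blue, green, gold, teal} and column 5 has {red, green, gold, teal}, leaving only pink.
Row 3, column 5: row 3 has {red, green, gold, teal, pink} and column 5 has {red, green, gold, teal, pink}, leaving only blue.
Row 4, column 3: row 4 has {blue, green, teal} and column 3 has {red, blue, green, gold, teal}, leaving only pink.
Row 4 already has {blue, green, teal, pink} and column 6 already has {red, blue, green, teal}, so row 4, column 6 must be gold.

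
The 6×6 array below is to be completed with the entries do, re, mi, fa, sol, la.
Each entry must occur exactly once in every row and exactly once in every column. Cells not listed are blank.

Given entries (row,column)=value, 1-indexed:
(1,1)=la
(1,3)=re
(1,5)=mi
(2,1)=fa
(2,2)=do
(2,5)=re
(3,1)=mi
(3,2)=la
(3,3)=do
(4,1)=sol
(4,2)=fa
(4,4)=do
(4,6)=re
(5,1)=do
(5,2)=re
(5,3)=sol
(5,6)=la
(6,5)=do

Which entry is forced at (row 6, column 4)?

Row 1, column 2: row 1 has {re, mi, la} and column 2 has {do, re, fa, la}, leaving only sol.
Row 1, column 4: row 1 has {re, mi, sol, la} and column 4 has {do}, leaving only fa.
Row 1, column 6: row 1 has {re, mi, fa, sol, la} and column 6 has {re, la}, leaving only do.
Row 4, column 5: row 4 has {do, re, fa, sol} and column 5 has {do, re, mi}, leaving only la.
Row 4, column 3: row 4 has {do, re, fa, sol, la} and column 3 has {do, re, sol}, leaving only mi.
Row 2, column 3: row 2 has {do, re, fa} and column 3 has {do, re, mi, sol}, leaving only la.
Row 5, column 4: row 5 has {do, re, sol, la} and column 4 has {do, fa}, leaving only mi.
Row 2, column 4: row 2 has {do, re, fa, la} and column 4 has {do, mi, fa}, leaving only sol.
Row 2, column 6: row 2 has {do, re, fa, sol, la} and column 6 has {do, re, la}, leaving only mi.
Row 3, column 4: row 3 has {do, mi, la} and column 4 has {do, mi, fa, sol}, leaving only re.
Row 6 already has {do} and column 4 already has {do, re, mi, fa, sol}, so row 6, column 4 must be la.

la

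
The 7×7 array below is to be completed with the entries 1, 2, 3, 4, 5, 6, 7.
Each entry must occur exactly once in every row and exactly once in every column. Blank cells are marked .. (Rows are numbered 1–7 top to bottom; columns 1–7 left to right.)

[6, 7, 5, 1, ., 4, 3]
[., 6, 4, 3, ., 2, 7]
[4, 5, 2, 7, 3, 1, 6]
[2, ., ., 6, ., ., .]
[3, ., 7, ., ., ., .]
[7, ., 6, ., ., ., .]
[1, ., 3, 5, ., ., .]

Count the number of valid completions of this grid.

Row 1, column 5: eliminating its row and column leaves {2}.
Row 2, column 1: eliminating its row and column leaves {5}.
Row 2, column 5: eliminating its row and column leaves {1, 5}.
Row 4, column 2: eliminating its row and column leaves {1, 3, 4}.
Row 4, column 3: eliminating its row and column leaves {1}.
Row 4, column 5: eliminating its row and column leaves {1, 4, 5, 7}.
Row 4, column 6: eliminating its row and column leaves {3, 5, 7}.
Row 4, column 7: eliminating its row and column leaves {1, 4, 5}.
Row 5, column 2: eliminating its row and column leaves {1, 2, 4}.
Row 5, column 4: eliminating its row and column leaves {2, 4}.
Row 5, column 5: eliminating its row and column leaves {1, 2, 4, 5, 6}.
Row 5, column 6: eliminating its row and column leaves {5, 6}.
Row 5, column 7: eliminating its row and column leaves {1, 2, 4, 5}.
Row 6, column 2: eliminating its row and column leaves {1, 2, 3, 4}.
Row 6, column 4: eliminating its row and column leaves {2, 4}.
Row 6, column 5: eliminating its row and column leaves {1, 2, 4, 5}.
Row 6, column 6: eliminating its row and column leaves {3, 5}.
Row 6, column 7: eliminating its row and column leaves {1, 2, 4, 5}.
Row 7, column 2: eliminating its row and column leaves {2, 4}.
Row 7, column 5: eliminating its row and column leaves {2, 4, 6, 7}.
Row 7, column 6: eliminating its row and column leaves {6, 7}.
Row 7, column 7: eliminating its row and column leaves {2, 4}.
Enumerating the assignments across these blanks that avoid any row or column repeat gives 8 completions.

8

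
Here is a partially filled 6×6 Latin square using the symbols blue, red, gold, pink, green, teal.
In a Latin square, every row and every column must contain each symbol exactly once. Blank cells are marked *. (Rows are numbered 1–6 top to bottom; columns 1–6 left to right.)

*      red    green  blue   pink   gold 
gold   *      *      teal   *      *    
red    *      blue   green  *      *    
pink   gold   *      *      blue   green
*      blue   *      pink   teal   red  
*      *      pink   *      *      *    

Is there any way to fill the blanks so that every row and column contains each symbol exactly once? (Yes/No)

Yes

No row or column among the givens repeats a symbol, and propagating forced cells runs into no contradiction.
One valid completion exists (for instance, teal red green blue pink gold / gold pink red teal green blue / red teal blue green gold pink / pink gold teal red blue green / green blue gold pink teal red / blue green pink gold red teal).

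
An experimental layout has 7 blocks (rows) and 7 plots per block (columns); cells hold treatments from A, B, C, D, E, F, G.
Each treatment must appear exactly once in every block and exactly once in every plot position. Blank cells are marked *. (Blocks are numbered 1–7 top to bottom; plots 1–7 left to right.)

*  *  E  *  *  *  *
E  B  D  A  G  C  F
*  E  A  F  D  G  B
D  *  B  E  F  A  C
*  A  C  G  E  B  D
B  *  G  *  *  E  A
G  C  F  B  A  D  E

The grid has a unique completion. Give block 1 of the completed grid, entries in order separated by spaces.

Block 1, plot 6: block 1 has {E} and plot 6 has {A, B, C, D, E, G}, leaving only F.
Block 1, plot 7: block 1 has {E, F} and plot 7 has {A, B, C, D, E, F}, leaving only G.
Block 1, plot 2: block 1 has {E, F, G} and plot 2 has {A, B, C, E}, leaving only D.
Block 1, plot 4: block 1 has {D, E, F, G} and plot 4 has {A, B, E, F, G}, leaving only C.
Block 1, plot 1: block 1 has {C, D, E, F, G} and plot 1 has {B, D, E, G}, leaving only A.
Block 1, plot 5: block 1 has {A, C, D, E, F, G} and plot 5 has {A, D, E, F, G}, leaving only B.
So block 1 reads: A D E C B F G.

A D E C B F G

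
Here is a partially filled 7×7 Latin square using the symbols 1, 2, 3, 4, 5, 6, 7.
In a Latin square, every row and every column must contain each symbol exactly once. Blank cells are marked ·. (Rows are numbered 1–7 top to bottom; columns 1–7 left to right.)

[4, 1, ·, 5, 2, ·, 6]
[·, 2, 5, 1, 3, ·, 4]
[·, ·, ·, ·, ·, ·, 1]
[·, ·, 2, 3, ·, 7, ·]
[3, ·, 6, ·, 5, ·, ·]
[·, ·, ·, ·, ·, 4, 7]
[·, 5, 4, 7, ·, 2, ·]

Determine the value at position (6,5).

Row 1, column 6: row 1 has {1, 2, 4, 5, 6} and column 6 has {2, 4, 7}, leaving only 3.
Row 1, column 3: row 1 has {1, 2, 3, 4, 5, 6} and column 3 has {2, 4, 5, 6}, leaving only 7.
Row 2, column 6: row 2 has {1, 2, 3, 4, 5} and column 6 has {2, 3, 4, 7}, leaving only 6.
Row 2, column 1: row 2 has {1, 2, 3, 4, 5, 6} and column 1 has {3, 4}, leaving only 7.
Row 3, column 3: row 3 has {1} and column 3 has {2, 4, 5, 6, 7}, leaving only 3.
Row 3, column 6: row 3 has {1, 3} and column 6 has {2, 3, 4, 6, 7}, leaving only 5.
Row 4, column 7: row 4 has {2, 3, 7} and column 7 has {1, 4, 6, 7}, leaving only 5.
Row 5, column 6: row 5 has {3, 5, 6} and column 6 has {2, 3, 4, 5, 6, 7}, leaving only 1.
Row 5, column 7: row 5 has {1, 3, 5, 6} and column 7 has {1, 4, 5, 6, 7}, leaving only 2.
Row 5, column 4: row 5 has {1, 2, 3, 5, 6} and column 4 has {1, 3, 5, 7}, leaving only 4.
Row 5, column 2: row 5 has {1, 2, 3, 4, 5, 6} and column 2 has {1, 2, 5}, leaving only 7.
Row 6, column 3: row 6 has {4, 7} and column 3 has {2, 3, 4, 5, 6, 7}, leaving only 1.
Row 6 already has {1, 4, 7} and column 5 already has {2, 3, 5}, so row 6, column 5 must be 6.

6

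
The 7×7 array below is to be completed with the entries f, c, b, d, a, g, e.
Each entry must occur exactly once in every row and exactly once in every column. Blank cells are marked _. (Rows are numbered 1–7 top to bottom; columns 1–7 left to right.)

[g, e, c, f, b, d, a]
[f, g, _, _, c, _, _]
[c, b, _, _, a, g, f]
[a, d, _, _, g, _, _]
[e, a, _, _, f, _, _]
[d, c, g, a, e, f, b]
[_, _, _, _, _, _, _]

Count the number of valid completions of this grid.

Row 2, column 3: eliminating its row and column leaves {b, d, a, e}.
Row 2, column 4: eliminating its row and column leaves {b, d, e}.
Row 2, column 6: eliminating its row and column leaves {b, a, e}.
Row 2, column 7: eliminating its row and column leaves {d, e}.
Row 3, column 3: eliminating its row and column leaves {d, e}.
Row 3, column 4: eliminating its row and column leaves {d, e}.
Row 4, column 3: eliminating its row and column leaves {f, b, e}.
Row 4, column 4: eliminating its row and column leaves {c, b, e}.
Row 4, column 6: eliminating its row and column leaves {c, b, e}.
Row 4, column 7: eliminating its row and column leaves {c, e}.
Row 5, column 3: eliminating its row and column leaves {b, d}.
Row 5, column 4: eliminating its row and column leaves {c, b, d, g}.
Row 5, column 6: eliminating its row and column leaves {c, b}.
Row 5, column 7: eliminating its row and column leaves {c, d, g}.
Row 7, column 1: eliminating its row and column leaves {b}.
Row 7, column 2: eliminating its row and column leaves {f}.
Row 7, column 3: eliminating its row and column leaves {f, b, d, a, e}.
Row 7, column 4: eliminating its row and column leaves {c, b, d, g, e}.
Row 7, column 5: eliminating its row and column leaves {d}.
Row 7, column 6: eliminating its row and column leaves {c, b, a, e}.
Row 7, column 7: eliminating its row and column leaves {c, d, g, e}.
Enumerating the assignments across these blanks that avoid any row or column repeat gives 8 completions.

8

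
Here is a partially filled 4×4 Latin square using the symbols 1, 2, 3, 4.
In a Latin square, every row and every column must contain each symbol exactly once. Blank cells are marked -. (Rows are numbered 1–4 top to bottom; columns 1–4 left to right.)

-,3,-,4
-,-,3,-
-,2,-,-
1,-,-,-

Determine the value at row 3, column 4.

1

Row 1, column 1: row 1 has {3, 4} and column 1 has {1}, leaving only 2.
Row 1, column 3: row 1 has {2, 3, 4} and column 3 has {3}, leaving only 1.
Row 2, column 1: row 2 has {3} and column 1 has {1, 2}, leaving only 4.
Row 2, column 2: row 2 has {3, 4} and column 2 has {2, 3}, leaving only 1.
Row 2, column 4: row 2 has {1, 3, 4} and column 4 has {4}, leaving only 2.
Row 3, column 1: row 3 has {2} and column 1 has {1, 2, 4}, leaving only 3.
Row 3 already has {2, 3} and column 4 already has {2, 4}, so row 3, column 4 must be 1.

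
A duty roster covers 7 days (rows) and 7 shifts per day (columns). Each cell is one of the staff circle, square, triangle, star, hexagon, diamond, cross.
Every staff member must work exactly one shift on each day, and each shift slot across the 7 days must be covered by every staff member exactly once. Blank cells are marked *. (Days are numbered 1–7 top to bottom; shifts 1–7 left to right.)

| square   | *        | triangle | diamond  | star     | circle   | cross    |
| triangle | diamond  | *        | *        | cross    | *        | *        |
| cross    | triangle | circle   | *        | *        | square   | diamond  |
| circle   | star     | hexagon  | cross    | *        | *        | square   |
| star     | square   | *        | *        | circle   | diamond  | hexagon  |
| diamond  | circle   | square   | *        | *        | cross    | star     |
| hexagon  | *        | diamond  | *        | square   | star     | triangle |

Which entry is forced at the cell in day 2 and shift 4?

Day 1, shift 2: day 1 has {circle, square, triangle, star, diamond, cross} and shift 2 has {circle, square, triangle, star, diamond}, leaving only hexagon.
Day 2, shift 3: day 2 has {triangle, diamond, cross} and shift 3 has {circle, square, triangle, hexagon, diamond}, leaving only star.
Day 2, shift 6: day 2 has {triangle, star, diamond, cross} and shift 6 has {circle, square, star, diamond, cross}, leaving only hexagon.
Day 2, shift 7: day 2 has {triangle, star, hexagon, diamond, cross} and shift 7 has {square, triangle, star, hexagon, diamond, cross}, leaving only circle.
Day 2 already has {circle, triangle, star, hexagon, diamond, cross} and shift 4 already has {diamond, cross}, so day 2, shift 4 must be square.

square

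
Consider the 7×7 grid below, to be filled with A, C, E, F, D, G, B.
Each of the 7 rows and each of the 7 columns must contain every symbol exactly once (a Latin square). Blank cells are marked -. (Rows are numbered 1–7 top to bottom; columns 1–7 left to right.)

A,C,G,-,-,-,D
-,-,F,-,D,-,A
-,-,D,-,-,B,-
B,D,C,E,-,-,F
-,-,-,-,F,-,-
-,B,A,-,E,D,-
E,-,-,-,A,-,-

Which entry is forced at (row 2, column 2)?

E

Row 1, column 5: row 1 has {A, C, D, G} and column 5 has {A, E, F, D}, leaving only B.
Row 1, column 4: row 1 has {A, C, D, G, B} and column 4 has {E}, leaving only F.
Row 1, column 6: row 1 has {A, C, F, D, G, B} and column 6 has {D, B}, leaving only E.
Row 4, column 5: row 4 has {C, E, F, D, B} and column 5 has {A, E, F, D, B}, leaving only G.
Row 3, column 5: row 3 has {D, B} and column 5 has {A, E, F, D, G, B}, leaving only C.
Row 4, column 6: row 4 has {C, E, F, D, G, B} and column 6 has {E, D, B}, leaving only A.
Row 7, column 3: row 7 has {A, E} and column 3 has {A, C, F, D, G}, leaving only B.
Row 5, column 3: row 5 has {F} and column 3 has {A, C, F, D, G, B}, leaving only E.
Row 2, column 2 is narrowed to {E, G}.
If it were G, then row 2, column 6 would be left with no valid symbol.
So row 2, column 2 must be E.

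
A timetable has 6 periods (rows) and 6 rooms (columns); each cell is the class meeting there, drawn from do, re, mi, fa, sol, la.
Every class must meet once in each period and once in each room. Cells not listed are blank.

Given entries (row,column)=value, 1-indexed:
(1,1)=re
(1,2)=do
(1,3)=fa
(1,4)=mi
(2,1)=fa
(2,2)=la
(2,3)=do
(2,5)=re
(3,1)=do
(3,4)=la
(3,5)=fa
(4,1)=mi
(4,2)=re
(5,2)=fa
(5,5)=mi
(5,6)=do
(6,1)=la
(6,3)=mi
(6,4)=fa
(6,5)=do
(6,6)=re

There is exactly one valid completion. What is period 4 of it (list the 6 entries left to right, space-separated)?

mi re sol do la fa

Period 2, room 4: period 2 has {do, re, fa, la} and room 4 has {mi, fa, la}, leaving only sol.
Period 4, room 4: period 4 has {re, mi} and room 4 has {mi, fa, sol, la}, leaving only do.
Period 2, room 6: period 2 has {do, re, fa, sol, la} and room 6 has {do, re}, leaving only mi.
Period 3, room 6: period 3 has {do, fa, la} and room 6 has {do, re, mi}, leaving only sol.
Period 1, room 6: period 1 has {do, re, mi, fa} and room 6 has {do, re, mi, sol}, leaving only la.
Period 4, room 6: period 4 has {do, re, mi} and room 6 has {do, re, mi, sol, la}, leaving only fa.
Period 1, room 5: period 1 has {do, re, mi, fa, la} and room 5 has {do, re, mi, fa}, leaving only sol.
Period 4, room 5: period 4 has {do, re, mi, fa} and room 5 has {do, re, mi, fa, sol}, leaving only la.
Period 4, room 3: period 4 has {do, re, mi, fa, la} and room 3 has {do, mi, fa}, leaving only sol.
So period 4 reads: mi re sol do la fa.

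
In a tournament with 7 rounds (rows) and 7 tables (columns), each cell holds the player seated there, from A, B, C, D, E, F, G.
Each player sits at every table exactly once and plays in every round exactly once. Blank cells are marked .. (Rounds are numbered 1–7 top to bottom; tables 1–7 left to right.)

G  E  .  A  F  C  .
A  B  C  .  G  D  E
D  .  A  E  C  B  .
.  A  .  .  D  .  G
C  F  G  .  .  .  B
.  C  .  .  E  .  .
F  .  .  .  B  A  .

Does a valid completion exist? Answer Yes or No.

No

Round 1, table 7: round 1 has {A, C, E, F, G} and table 7 has {B, E, G}, so it must be D.
Round 1, table 3: round 1 has {A, C, D, E, F, G} and table 3 has {A, C, G}, so it must be B.
Round 2, table 4: round 2 has {A, B, C, D, E, G} and table 4 has {A, E}, so it must be F.
Round 3, table 2: round 3 has {A, B, C, D, E} and table 2 has {A, B, C, E, F}, so it must be G.
Round 3, table 7: round 3 has {A, B, C, D, E, G} and table 7 has {B, D, E, G}, so it must be F.
Round 5, table 4: round 5 has {B, C, F, G} and table 4 has {A, E, F}, so it must be D.
Round 5, table 5: round 5 has {B, C, D, F, G} and table 5 has {B, C, D, E, F, G}, so it must be A.
Round 5, table 6: round 5 has {A, B, C, D, F, G} and table 6 has {A, B, C, D}, so it must be E.
Round 4, table 6: round 4 has {A, D, G} and table 6 has {A, B, C, D, E}, so it must be F.
Round 4, table 3: round 4 has {A, D, F, G} and table 3 has {A, B, C, G}, so it must be E.
Round 4, table 1: round 4 has {A, D, E, F, G} and table 1 has {A, C, D, F, G}, so it must be B.
Now round 6, table 1: round 6 together with table 1 already contain {A, B, C, D, E, F, G} — every symbol — so nothing can go there. The grid has no valid completion.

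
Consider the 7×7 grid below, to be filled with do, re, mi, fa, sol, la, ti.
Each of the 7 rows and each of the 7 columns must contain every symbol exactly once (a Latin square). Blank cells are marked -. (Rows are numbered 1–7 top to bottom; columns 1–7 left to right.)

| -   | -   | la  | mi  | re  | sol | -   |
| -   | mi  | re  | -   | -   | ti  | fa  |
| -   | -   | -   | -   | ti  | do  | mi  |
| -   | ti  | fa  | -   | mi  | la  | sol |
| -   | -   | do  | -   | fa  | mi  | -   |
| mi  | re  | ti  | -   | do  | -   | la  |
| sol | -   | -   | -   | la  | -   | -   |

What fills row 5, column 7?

Row 2, column 5: row 2 has {re, mi, fa, ti} and column 5 has {do, re, mi, fa, la, ti}, leaving only sol.
Row 3, column 3: row 3 has {do, mi, ti} and column 3 has {do, re, fa, la, ti}, leaving only sol.
Row 6, column 6: row 6 has {do, re, mi, la, ti} and column 6 has {do, mi, sol, la, ti}, leaving only fa.
Row 6, column 4: row 6 has {do, re, mi, fa, la, ti} and column 4 has {mi}, leaving only sol.
Row 7, column 3: row 7 has {sol, la} and column 3 has {do, re, fa, sol, la, ti}, leaving only mi.
Row 7, column 6: row 7 has {mi, sol, la} and column 6 has {do, mi, fa, sol, la, ti}, leaving only re.
Row 5, column 7 is narrowed to {re, ti}.
If it were ti, then row 7, column 7 would be left with no valid symbol.
So row 5, column 7 must be re.

re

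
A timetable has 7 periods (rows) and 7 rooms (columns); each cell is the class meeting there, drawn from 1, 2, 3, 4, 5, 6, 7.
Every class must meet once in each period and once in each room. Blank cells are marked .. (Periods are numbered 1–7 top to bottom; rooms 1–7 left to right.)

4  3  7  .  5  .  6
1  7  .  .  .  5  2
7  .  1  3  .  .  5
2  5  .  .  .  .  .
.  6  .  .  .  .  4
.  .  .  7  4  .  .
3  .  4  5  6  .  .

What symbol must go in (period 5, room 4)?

Period 2, room 5: period 2 has {1, 2, 5, 7} and room 5 has {4, 5, 6}, leaving only 3.
Period 2, room 3: period 2 has {1, 2, 3, 5, 7} and room 3 has {1, 4, 7}, leaving only 6.
Period 2, room 4: period 2 has {1, 2, 3, 5, 6, 7} and room 4 has {3, 5, 7}, leaving only 4.
Period 3, room 5: period 3 has {1, 3, 5, 7} and room 5 has {3, 4, 5, 6}, leaving only 2.
Period 3, room 2: period 3 has {1, 2, 3, 5, 7} and room 2 has {3, 5, 6, 7}, leaving only 4.
Period 3, room 6: period 3 has {1, 2, 3, 4, 5, 7} and room 6 has {5}, leaving only 6.
Period 4, room 3: period 4 has {2, 5} and room 3 has {1, 4, 6, 7}, leaving only 3.
Period 5, room 1: period 5 has {4, 6} and room 1 has {1, 2, 3, 4, 7}, leaving only 5.
Period 5, room 3: period 5 has {4, 5, 6} and room 3 has {1, 3, 4, 6, 7}, leaving only 2.
Period 5 already has {2, 4, 5, 6} and room 4 already has {3, 4, 5, 7}, so period 5, room 4 must be 1.

1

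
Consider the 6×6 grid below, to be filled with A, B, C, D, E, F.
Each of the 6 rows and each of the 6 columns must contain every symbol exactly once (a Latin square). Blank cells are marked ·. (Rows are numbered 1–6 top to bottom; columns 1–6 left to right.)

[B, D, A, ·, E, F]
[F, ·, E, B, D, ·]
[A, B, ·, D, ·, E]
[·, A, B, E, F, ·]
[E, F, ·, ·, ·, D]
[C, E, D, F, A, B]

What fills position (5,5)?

Row 1, column 4: row 1 has {A, B, D, E, F} and column 4 has {B, D, E, F}, leaving only C.
Row 2, column 2: row 2 has {B, D, E, F} and column 2 has {A, B, D, E, F}, leaving only C.
Row 2, column 6: row 2 has {B, C, D, E, F} and column 6 has {B, D, E, F}, leaving only A.
Row 3, column 5: row 3 has {A, B, D, E} and column 5 has {A, D, E, F}, leaving only C.
Row 5 already has {D, E, F} and column 5 already has {A, C, D, E, F}, so row 5, column 5 must be B.

B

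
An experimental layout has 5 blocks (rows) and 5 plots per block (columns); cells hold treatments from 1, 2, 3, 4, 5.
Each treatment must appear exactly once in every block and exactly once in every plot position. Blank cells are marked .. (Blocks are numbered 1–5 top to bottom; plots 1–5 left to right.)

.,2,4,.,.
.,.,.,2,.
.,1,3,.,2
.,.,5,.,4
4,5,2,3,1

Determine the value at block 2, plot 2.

Block 2, plot 3: block 2 has {2} and plot 3 has {2, 3, 4, 5}, leaving only 1.
Block 3, plot 1: block 3 has {1, 2, 3} and plot 1 has {4}, leaving only 5.
Block 2, plot 1: block 2 has {1, 2} and plot 1 has {4, 5}, leaving only 3.
Block 2 already has {1, 2, 3} and plot 2 already has {1, 2, 5}, so block 2, plot 2 must be 4.

4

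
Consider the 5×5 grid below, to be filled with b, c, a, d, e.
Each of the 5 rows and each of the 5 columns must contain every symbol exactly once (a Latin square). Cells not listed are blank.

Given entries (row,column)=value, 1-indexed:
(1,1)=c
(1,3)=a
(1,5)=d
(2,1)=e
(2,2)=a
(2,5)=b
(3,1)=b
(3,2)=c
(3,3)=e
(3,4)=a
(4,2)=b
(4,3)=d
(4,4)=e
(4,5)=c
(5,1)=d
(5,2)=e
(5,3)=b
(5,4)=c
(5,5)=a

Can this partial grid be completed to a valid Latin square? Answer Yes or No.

Row 1, column 2: row 1 together with column 2 already contain {b, c, a, d, e} — every symbol — so nothing can go there. The grid has no valid completion.

No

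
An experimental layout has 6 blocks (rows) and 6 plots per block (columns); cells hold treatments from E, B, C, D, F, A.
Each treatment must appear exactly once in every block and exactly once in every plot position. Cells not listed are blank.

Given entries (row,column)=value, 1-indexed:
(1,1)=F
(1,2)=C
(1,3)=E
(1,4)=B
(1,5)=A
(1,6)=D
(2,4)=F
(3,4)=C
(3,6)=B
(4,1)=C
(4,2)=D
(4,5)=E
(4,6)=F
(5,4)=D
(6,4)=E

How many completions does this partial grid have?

48

Block 2, plot 1: eliminating its block and plot leaves {E, B, D, A}.
Block 2, plot 2: eliminating its block and plot leaves {E, B, A}.
Block 2, plot 3: eliminating its block and plot leaves {B, C, D, A}.
Block 2, plot 5: eliminating its block and plot leaves {B, C, D}.
Block 2, plot 6: eliminating its block and plot leaves {E, C, A}.
Block 3, plot 1: eliminating its block and plot leaves {E, D, A}.
Block 3, plot 2: eliminating its block and plot leaves {E, F, A}.
Block 3, plot 3: eliminating its block and plot leaves {D, F, A}.
Block 3, plot 5: eliminating its block and plot leaves {D, F}.
Block 4, plot 3: eliminating its block and plot leaves {B, A}.
Block 4, plot 4: eliminating its block and plot leaves {A}.
Block 5, plot 1: eliminating its block and plot leaves {E, B, A}.
Block 5, plot 2: eliminating its block and plot leaves {E, B, F, A}.
Block 5, plot 3: eliminating its block and plot leaves {B, C, F, A}.
Block 5, plot 5: eliminating its block and plot leaves {B, C, F}.
Block 5, plot 6: eliminating its block and plot leaves {E, C, A}.
Block 6, plot 1: eliminating its block and plot leaves {B, D, A}.
Block 6, plot 2: eliminating its block and plot leaves {B, F, A}.
Block 6, plot 3: eliminating its block and plot leaves {B, C, D, F, A}.
Block 6, plot 5: eliminating its block and plot leaves {B, C, D, F}.
Block 6, plot 6: eliminating its block and plot leaves {C, A}.
Enumerating the assignments across these blanks that avoid any block or plot repeat gives 48 completions.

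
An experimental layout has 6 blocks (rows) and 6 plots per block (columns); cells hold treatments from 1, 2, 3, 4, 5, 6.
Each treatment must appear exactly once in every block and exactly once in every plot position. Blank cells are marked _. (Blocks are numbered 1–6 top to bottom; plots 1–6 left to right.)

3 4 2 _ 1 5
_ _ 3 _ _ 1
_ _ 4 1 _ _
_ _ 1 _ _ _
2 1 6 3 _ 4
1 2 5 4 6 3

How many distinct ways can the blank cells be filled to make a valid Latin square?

4

Block 1, plot 4: eliminating its block and plot leaves {6}.
Block 2, plot 1: eliminating its block and plot leaves {4, 5, 6}.
Block 2, plot 2: eliminating its block and plot leaves {5, 6}.
Block 2, plot 4: eliminating its block and plot leaves {2, 5, 6}.
Block 2, plot 5: eliminating its block and plot leaves {2, 4, 5}.
Block 3, plot 1: eliminating its block and plot leaves {5, 6}.
Block 3, plot 2: eliminating its block and plot leaves {3, 5, 6}.
Block 3, plot 5: eliminating its block and plot leaves {2, 3, 5}.
Block 3, plot 6: eliminating its block and plot leaves {2, 6}.
Block 4, plot 1: eliminating its block and plot leaves {4, 5, 6}.
Block 4, plot 2: eliminating its block and plot leaves {3, 5, 6}.
Block 4, plot 4: eliminating its block and plot leaves {2, 5, 6}.
Block 4, plot 5: eliminating its block and plot leaves {2, 3, 4, 5}.
Block 4, plot 6: eliminating its block and plot leaves {2, 6}.
Block 5, plot 5: eliminating its block and plot leaves {5}.
Enumerating the assignments across these blanks that avoid any block or plot repeat gives 4 completions.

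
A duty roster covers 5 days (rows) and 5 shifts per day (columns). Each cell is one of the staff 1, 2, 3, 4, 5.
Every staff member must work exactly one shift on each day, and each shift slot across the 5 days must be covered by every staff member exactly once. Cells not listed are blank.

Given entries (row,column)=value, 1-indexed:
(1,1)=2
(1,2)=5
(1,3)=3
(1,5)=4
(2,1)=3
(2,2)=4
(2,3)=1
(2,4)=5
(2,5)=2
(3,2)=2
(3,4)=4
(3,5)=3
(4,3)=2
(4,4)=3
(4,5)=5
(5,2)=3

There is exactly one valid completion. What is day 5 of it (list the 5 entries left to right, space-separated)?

Day 5, shift 5: day 5 has {3} and shift 5 has {2, 3, 4, 5}, leaving only 1.
Day 5, shift 4: day 5 has {1, 3} and shift 4 has {3, 4, 5}, leaving only 2.
Day 1, shift 4: day 1 has {2, 3, 4, 5} and shift 4 has {2, 3, 4, 5}, leaving only 1.
Day 3, shift 3: day 3 has {2, 3, 4} and shift 3 has {1, 2, 3}, leaving only 5.
Day 5, shift 3: day 5 has {1, 2, 3} and shift 3 has {1, 2, 3, 5}, leaving only 4.
Day 5, shift 1: day 5 has {1, 2, 3, 4} and shift 1 has {2, 3}, leaving only 5.
So day 5 reads: 5 3 4 2 1.

5 3 4 2 1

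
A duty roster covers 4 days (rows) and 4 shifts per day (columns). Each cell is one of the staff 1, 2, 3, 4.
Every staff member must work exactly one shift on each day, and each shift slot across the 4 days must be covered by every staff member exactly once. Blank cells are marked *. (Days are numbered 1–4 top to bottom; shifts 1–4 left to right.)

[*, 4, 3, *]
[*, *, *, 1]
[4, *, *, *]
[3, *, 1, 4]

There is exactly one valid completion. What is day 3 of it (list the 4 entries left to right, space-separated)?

4 1 2 3

Day 3, shift 3: day 3 has {4} and shift 3 has {1, 3}, leaving only 2.
Day 3, shift 4: day 3 has {2, 4} and shift 4 has {1, 4}, leaving only 3.
Day 3, shift 2: day 3 has {2, 3, 4} and shift 2 has {4}, leaving only 1.
So day 3 reads: 4 1 2 3.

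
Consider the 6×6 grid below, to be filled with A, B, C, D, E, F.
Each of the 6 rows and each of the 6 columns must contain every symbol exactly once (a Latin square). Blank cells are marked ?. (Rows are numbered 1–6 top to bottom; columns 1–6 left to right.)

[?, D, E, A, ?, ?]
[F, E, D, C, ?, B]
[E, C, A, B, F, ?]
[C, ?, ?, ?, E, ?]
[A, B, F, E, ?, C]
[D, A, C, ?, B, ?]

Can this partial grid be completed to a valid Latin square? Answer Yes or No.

No row or column among the givens repeats a symbol, and propagating forced cells runs into no contradiction.
One valid completion exists (for instance, B D E A C F / F E D C A B / E C A B F D / C F B D E A / A B F E D C / D A C F B E).

Yes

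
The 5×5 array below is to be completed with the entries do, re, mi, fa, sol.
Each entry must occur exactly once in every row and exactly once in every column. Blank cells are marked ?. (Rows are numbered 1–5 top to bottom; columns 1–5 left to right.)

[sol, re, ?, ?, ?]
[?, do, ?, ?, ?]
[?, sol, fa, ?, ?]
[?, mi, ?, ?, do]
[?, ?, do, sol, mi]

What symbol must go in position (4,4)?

Row 1, column 3: row 1 has {re, sol} and column 3 has {do, fa}, leaving only mi.
Row 1, column 5: row 1 has {re, mi, sol} and column 5 has {do, mi}, leaving only fa.
Row 1, column 4: row 1 has {re, mi, fa, sol} and column 4 has {sol}, leaving only do.
Row 3, column 5: row 3 has {fa, sol} and column 5 has {do, mi, fa}, leaving only re.
Row 2, column 5: row 2 has {do} and column 5 has {do, re, mi, fa}, leaving only sol.
Row 2, column 3: row 2 has {do, sol} and column 3 has {do, mi, fa}, leaving only re.
Row 3, column 4: row 3 has {re, fa, sol} and column 4 has {do, sol}, leaving only mi.
Row 2, column 4: row 2 has {do, re, sol} and column 4 has {do, mi, sol}, leaving only fa.
Row 4 already has {do, mi} and column 4 already has {do, mi, fa, sol}, so row 4, column 4 must be re.

re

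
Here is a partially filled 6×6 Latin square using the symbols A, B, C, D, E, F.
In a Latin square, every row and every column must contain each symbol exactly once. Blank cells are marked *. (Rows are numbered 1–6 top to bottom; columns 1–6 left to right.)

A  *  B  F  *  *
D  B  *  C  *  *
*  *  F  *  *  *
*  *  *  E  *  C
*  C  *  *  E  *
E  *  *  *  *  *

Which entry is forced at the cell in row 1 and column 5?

Row 1, column 5 is narrowed to {C, D}.
If it were D, then row 1, column 6 would be left with no valid symbol.
So row 1, column 5 must be C.

C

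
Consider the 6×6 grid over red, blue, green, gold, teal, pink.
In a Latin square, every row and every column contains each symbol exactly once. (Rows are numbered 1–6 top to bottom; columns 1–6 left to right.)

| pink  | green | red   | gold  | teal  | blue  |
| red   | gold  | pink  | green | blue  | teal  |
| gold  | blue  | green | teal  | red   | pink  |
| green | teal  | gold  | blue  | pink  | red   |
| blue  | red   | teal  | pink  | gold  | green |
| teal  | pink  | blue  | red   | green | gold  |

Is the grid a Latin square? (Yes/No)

Yes

Each row is a permutation of the 6 symbols, and so is each column.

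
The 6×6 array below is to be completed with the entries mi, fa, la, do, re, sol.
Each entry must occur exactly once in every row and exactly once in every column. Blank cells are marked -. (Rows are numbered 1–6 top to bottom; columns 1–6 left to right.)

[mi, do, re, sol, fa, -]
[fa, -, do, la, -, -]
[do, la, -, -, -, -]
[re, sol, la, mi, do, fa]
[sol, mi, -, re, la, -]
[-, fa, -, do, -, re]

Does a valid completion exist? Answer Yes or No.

Yes

No row or column among the givens repeats a symbol, and propagating forced cells runs into no contradiction.
One valid completion exists (for instance, mi do re sol fa la / fa re do la mi sol / do la sol fa re mi / re sol la mi do fa / sol mi fa re la do / la fa mi do sol re).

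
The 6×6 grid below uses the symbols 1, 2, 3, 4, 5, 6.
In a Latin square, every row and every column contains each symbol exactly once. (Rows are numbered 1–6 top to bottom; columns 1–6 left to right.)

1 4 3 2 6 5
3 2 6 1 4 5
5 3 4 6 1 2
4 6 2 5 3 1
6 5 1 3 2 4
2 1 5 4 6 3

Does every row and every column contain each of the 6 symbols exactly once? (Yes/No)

Every row is a permutation, but column 5 contains 6 twice (at rows 1 and 6).

No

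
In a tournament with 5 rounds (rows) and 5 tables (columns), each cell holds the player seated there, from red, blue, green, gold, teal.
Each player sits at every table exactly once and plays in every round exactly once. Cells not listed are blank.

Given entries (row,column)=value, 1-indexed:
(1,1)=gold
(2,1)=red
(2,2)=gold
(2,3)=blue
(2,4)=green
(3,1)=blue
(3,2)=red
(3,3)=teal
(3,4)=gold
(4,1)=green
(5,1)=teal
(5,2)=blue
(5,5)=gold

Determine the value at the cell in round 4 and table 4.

blue

Round 2, table 5: round 2 has {red, blue, green, gold} and table 5 has {gold}, leaving only teal.
Round 3, table 5: round 3 has {red, blue, gold, teal} and table 5 has {gold, teal}, leaving only green.
Round 4, table 2: round 4 has {green} and table 2 has {red, blue, gold}, leaving only teal.
Round 1, table 2: round 1 has {gold} and table 2 has {red, blue, gold, teal}, leaving only green.
Round 1, table 3: round 1 has {green, gold} and table 3 has {blue, teal}, leaving only red.
Round 1, table 5: round 1 has {red, green, gold} and table 5 has {green, gold, teal}, leaving only blue.
Round 1, table 4: round 1 has {red, blue, green, gold} and table 4 has {green, gold}, leaving only teal.
Round 4, table 3: round 4 has {green, teal} and table 3 has {red, blue, teal}, leaving only gold.
Round 4, table 5: round 4 has {green, gold, teal} and table 5 has {blue, green, gold, teal}, leaving only red.
Round 4 already has {red, green, gold, teal} and table 4 already has {green, gold, teal}, so round 4, table 4 must be blue.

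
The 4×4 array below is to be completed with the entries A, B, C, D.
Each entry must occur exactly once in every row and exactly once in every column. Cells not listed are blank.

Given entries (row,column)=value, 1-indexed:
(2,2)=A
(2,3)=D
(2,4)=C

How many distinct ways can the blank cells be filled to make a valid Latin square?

24

Row 1, column 1: eliminating its row and column leaves {A, B, C, D}.
Row 1, column 2: eliminating its row and column leaves {B, C, D}.
Row 1, column 3: eliminating its row and column leaves {A, B, C}.
Row 1, column 4: eliminating its row and column leaves {A, B, D}.
Row 2, column 1: eliminating its row and column leaves {B}.
Row 3, column 1: eliminating its row and column leaves {A, B, C, D}.
Row 3, column 2: eliminating its row and column leaves {B, C, D}.
Row 3, column 3: eliminating its row and column leaves {A, B, C}.
Row 3, column 4: eliminating its row and column leaves {A, B, D}.
Row 4, column 1: eliminating its row and column leaves {A, B, C, D}.
Row 4, column 2: eliminating its row and column leaves {B, C, D}.
Row 4, column 3: eliminating its row and column leaves {A, B, C}.
Row 4, column 4: eliminating its row and column leaves {A, B, D}.
Enumerating the assignments across these blanks that avoid any row or column repeat gives 24 completions.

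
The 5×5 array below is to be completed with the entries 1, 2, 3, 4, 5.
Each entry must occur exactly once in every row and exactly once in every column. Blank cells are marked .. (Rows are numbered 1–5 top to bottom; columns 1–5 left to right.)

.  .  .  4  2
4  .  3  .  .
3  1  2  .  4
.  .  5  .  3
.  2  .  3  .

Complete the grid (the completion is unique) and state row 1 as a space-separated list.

Row 1, column 3: row 1 has {2, 4} and column 3 has {2, 3, 5}, leaving only 1.
Row 1, column 1: row 1 has {1, 2, 4} and column 1 has {3, 4}, leaving only 5.
Row 1, column 2: row 1 has {1, 2, 4, 5} and column 2 has {1, 2}, leaving only 3.
So row 1 reads: 5 3 1 4 2.

5 3 1 4 2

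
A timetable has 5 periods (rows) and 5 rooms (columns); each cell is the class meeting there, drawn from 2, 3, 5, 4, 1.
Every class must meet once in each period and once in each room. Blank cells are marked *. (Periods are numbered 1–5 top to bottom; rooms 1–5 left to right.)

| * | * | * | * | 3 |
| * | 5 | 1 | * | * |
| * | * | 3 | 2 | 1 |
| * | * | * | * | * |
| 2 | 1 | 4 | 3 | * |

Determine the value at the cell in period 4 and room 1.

Period 2, room 4: period 2 has {5, 1} and room 4 has {2, 3}, leaving only 4.
Period 2, room 1: period 2 has {5, 4, 1} and room 1 has {2}, leaving only 3.
Period 2, room 5: period 2 has {3, 5, 4, 1} and room 5 has {3, 1}, leaving only 2.
Period 3, room 2: period 3 has {2, 3, 1} and room 2 has {5, 1}, leaving only 4.
Period 1, room 2: period 1 has {3} and room 2 has {5, 4, 1}, leaving only 2.
Period 1, room 3: period 1 has {2, 3} and room 3 has {3, 4, 1}, leaving only 5.
Period 1, room 4: period 1 has {2, 3, 5} and room 4 has {2, 3, 4}, leaving only 1.
Period 1, room 1: period 1 has {2, 3, 5, 1} and room 1 has {2, 3}, leaving only 4.
Period 3, room 1: period 3 has {2, 3, 4, 1} and room 1 has {2, 3, 4}, leaving only 5.
Period 4 already has {} and room 1 already has {2, 3, 5, 4}, so period 4, room 1 must be 1.

1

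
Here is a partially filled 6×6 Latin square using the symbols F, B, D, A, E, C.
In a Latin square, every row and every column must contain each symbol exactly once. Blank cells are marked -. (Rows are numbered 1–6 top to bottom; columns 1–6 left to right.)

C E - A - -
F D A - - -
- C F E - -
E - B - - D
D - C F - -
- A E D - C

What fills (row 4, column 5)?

Row 1, column 3: row 1 has {A, E, C} and column 3 has {F, B, A, E, C}, leaving only D.
Row 4, column 2: row 4 has {B, D, E} and column 2 has {D, A, E, C}, leaving only F.
Row 4, column 4: row 4 has {F, B, D, E} and column 4 has {F, D, A, E}, leaving only C.
Row 4 already has {F, B, D, E, C} and column 5 already has {}, so row 4, column 5 must be A.

A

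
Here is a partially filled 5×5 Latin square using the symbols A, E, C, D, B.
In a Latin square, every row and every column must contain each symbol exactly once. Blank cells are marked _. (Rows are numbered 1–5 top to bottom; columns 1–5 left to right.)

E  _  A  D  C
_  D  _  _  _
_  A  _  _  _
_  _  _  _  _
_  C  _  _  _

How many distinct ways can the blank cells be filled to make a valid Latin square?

56

Row 1, column 2: eliminating its row and column leaves {B}.
Row 2, column 1: eliminating its row and column leaves {A, C, B}.
Row 2, column 3: eliminating its row and column leaves {E, C, B}.
Row 2, column 4: eliminating its row and column leaves {A, E, C, B}.
Row 2, column 5: eliminating its row and column leaves {A, E, B}.
Row 3, column 1: eliminating its row and column leaves {C, D, B}.
Row 3, column 3: eliminating its row and column leaves {E, C, D, B}.
Row 3, column 4: eliminating its row and column leaves {E, C, B}.
Row 3, column 5: eliminating its row and column leaves {E, D, B}.
Row 4, column 1: eliminating its row and column leaves {A, C, D, B}.
Row 4, column 2: eliminating its row and column leaves {E, B}.
Row 4, column 3: eliminating its row and column leaves {E, C, D, B}.
Row 4, column 4: eliminating its row and column leaves {A, E, C, B}.
Row 4, column 5: eliminating its row and column leaves {A, E, D, B}.
Row 5, column 1: eliminating its row and column leaves {A, D, B}.
Row 5, column 3: eliminating its row and column leaves {E, D, B}.
Row 5, column 4: eliminating its row and column leaves {A, E, B}.
Row 5, column 5: eliminating its row and column leaves {A, E, D, B}.
Enumerating the assignments across these blanks that avoid any row or column repeat gives 56 completions.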